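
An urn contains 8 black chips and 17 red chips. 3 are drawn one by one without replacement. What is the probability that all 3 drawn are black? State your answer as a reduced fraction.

14/575

Multiply the conditional probabilities at each draw: 8/25 · 7/24 · 6/23 = 336/13800 = 14/575.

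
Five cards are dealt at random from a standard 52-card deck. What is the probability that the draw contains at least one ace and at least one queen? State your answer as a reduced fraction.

There are C(52,5) = 2598960 possible draws.
By inclusion-exclusion on the complements, draws missing all aces or all queens: C(48,5) + C(48,5) − C(44,5) = 1712304 + 1712304 − 1086008 = 2338600.
So draws with at least one of each: 2598960 − 2338600 = 260360, probability 260360/2598960 = 6509/64974.

6509/64974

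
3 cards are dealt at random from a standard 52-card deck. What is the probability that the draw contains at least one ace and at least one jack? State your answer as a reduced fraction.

There are C(52,3) = 22100 possible draws.
By inclusion-exclusion on the complements, draws missing all aces or all jacks: C(48,3) + C(48,3) − C(44,3) = 17296 + 17296 − 13244 = 21348.
So draws with at least one of each: 22100 − 21348 = 752, probability 752/22100 = 188/5525.

188/5525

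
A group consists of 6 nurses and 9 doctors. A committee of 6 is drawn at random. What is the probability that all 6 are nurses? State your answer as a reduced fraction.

1/5005

There are C(15,6) = 5005 possible selections.
Selections with all nurses: C(6,6) = 1.
Probability = 1/5005.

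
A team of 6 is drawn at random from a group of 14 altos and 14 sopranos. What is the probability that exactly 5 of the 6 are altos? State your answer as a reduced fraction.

77/1035

There are C(28,6) = 376740 ways to choose 6 from 28.
Selections with exactly 5 altos: choose 5 of the 14 altos and 1 of the 14 sopranos, C(14,5)·C(14,1) = 2002·14 = 28028.
Probability = 28028/376740 = 77/1035.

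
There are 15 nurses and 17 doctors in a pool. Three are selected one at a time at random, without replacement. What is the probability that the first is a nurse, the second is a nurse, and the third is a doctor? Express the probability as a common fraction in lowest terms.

Multiply the conditional probabilities at each draw: 15/32 · 14/31 · 17/30 = 3570/29760 = 119/992.

119/992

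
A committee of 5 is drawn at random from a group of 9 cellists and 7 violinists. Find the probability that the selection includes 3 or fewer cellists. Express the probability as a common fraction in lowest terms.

Total selections: C(16,5) = 4368.
Count the complement (more than 3 cellists): C(9,4)·C(7,1) + C(9,5)·C(7,0) = 882 + 126 = 1008.
Probability = 1 − 1008/4368 = 3360/4368 = 10/13.

10/13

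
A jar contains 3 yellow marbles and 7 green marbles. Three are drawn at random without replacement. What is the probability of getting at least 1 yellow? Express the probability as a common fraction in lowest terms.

17/24

There are C(10,3) = 120 ways to choose the 3.
The complement is all 3 are green: C(7,3) = 35.
Probability = 1 − 35/120 = 85/120 = 17/24.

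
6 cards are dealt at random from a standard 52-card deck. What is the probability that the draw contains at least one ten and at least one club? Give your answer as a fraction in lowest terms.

There are C(52,6) = 20358520 possible draws.
By inclusion-exclusion on the complements, draws missing all tens or all clubs: C(48,6) + C(39,6) − C(36,6) = 12271512 + 3262623 − 1947792 = 13586343.
So draws with at least one of each: 20358520 − 13586343 = 6772177, probability 6772177/20358520.

6772177/20358520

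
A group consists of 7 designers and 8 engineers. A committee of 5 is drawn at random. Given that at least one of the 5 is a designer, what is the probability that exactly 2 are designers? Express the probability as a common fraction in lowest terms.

168/421

Work in counts. Selections with at least one designer: C(15,5) − C(8,5) = 3003 − 56 = 2947.
Of those, selections where exactly 2 are designers: C(7,2)·C(8,3) = 21·56 = 1176.
Conditional probability = 1176/2947 = 168/421.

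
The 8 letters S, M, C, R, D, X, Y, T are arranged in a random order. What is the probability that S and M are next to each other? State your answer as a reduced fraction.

1/4

There are 8! = 40320 arrangements.
Treat S and M as a block: 7! arrangements of the blocks × 2 orders within the block = 2·5040 = 10080.
Probability = 10080/40320 = 1/4.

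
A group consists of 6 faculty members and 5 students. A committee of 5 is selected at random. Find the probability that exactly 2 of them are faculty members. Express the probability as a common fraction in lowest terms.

There are C(11,5) = 462 ways to choose 5 from 11.
Selections with exactly 2 faculty members: choose 2 of the 6 faculty members and 3 of the 5 students, C(6,2)·C(5,3) = 15·10 = 150.
Probability = 150/462 = 25/77.

25/77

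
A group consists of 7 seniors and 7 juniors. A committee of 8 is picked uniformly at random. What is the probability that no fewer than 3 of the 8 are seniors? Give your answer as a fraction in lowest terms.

37/39

There are C(14,8) = 3003 ways to choose the 8.
Count the complement (fewer than 3 seniors): C(7,1)·C(7,7) + C(7,2)·C(7,6) = 7 + 147 = 154.
Probability = 1 − 154/3003 = 2849/3003 = 37/39.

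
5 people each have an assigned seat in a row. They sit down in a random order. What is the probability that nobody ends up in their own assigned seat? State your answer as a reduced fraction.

11/30

There are 5! = 120 seatings.
By inclusion-exclusion, seatings with no fixed points: C(5,0)·5! − C(5,1)·4! + C(5,2)·3! − C(5,3)·2! + C(5,4)·1! − C(5,5)·0! = 44.
Probability = 44/120 = 11/30.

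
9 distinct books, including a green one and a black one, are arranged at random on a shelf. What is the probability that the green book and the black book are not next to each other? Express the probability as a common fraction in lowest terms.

There are 9! = 362880 arrangements.
Arrangements with the green book and the black book adjacent: 2·8! = 80640.
So not adjacent: 362880 − 80640 = 282240, probability 282240/362880 = 7/9.

7/9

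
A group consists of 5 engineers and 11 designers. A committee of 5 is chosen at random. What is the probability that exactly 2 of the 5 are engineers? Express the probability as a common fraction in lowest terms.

Total number of selections: C(16,5) = 4368.
Selections with exactly 2 engineers: choose 2 of the 5 engineers and 3 of the 11 designers, C(5,2)·C(11,3) = 10·165 = 1650.
Probability = 1650/4368 = 275/728.

275/728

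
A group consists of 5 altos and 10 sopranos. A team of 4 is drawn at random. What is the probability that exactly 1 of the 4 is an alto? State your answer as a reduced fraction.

40/91

There are C(15,4) = 1365 ways to choose 4 from 15.
Selections with exactly 1 alto: choose 1 of the 5 altos and 3 of the 10 sopranos, C(5,1)·C(10,3) = 5·120 = 600.
Probability = 600/1365 = 40/91.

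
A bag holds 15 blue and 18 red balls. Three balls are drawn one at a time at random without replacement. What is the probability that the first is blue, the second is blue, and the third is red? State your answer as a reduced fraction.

315/2728

Multiply the conditional probabilities at each draw: 15/33 · 14/32 · 18/31 = 3780/32736 = 315/2728.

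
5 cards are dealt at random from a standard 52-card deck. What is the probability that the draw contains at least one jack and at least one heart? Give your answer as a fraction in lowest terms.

There are C(52,5) = 2598960 possible draws.
By inclusion-exclusion on the complements, draws missing all jacks or all hearts: C(48,5) + C(39,5) − C(36,5) = 1712304 + 575757 − 376992 = 1911069.
So draws with at least one of each: 2598960 − 1911069 = 687891, probability 687891/2598960 = 229297/866320.

229297/866320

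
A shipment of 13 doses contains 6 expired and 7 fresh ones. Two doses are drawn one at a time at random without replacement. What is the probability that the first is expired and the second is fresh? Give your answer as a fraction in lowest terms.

Multiply the conditional probabilities at each draw: 6/13 · 7/12 = 42/156 = 7/26.

7/26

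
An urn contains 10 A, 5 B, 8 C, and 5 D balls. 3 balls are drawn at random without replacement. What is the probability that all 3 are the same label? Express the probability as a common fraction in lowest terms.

7/117

There are C(28,3) = 3276 ways to draw 3 balls.
All same label: C(10,3) + C(5,3) + C(8,3) + C(5,3) = 120 + 10 + 56 + 10 = 196.
Probability = 196/3276 = 7/117.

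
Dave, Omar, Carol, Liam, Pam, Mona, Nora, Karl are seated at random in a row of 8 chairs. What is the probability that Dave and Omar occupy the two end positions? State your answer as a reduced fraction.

1/28

There are 8! = 40320 arrangements.
Place Dave and Omar at the ends in 2 ways, arrange the remaining 6 in 6! = 720 ways: 2·720 = 1440.
Probability = 1440/40320 = 1/28.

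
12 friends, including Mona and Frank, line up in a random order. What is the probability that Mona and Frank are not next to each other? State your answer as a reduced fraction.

There are 12! = 479001600 arrangements.
Arrangements with Mona and Frank adjacent: 2·11! = 79833600.
So not adjacent: 479001600 − 79833600 = 399168000, probability 399168000/479001600 = 5/6.

5/6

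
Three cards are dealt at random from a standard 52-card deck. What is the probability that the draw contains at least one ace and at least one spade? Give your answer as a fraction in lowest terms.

There are C(52,3) = 22100 possible draws.
By inclusion-exclusion on the complements, draws missing all aces or all spades: C(48,3) + C(39,3) − C(36,3) = 17296 + 9139 − 7140 = 19295.
So draws with at least one of each: 22100 − 19295 = 2805, probability 2805/22100 = 33/260.

33/260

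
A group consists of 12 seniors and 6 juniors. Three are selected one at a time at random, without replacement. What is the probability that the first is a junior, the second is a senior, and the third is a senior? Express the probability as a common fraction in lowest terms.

Multiply the conditional probabilities at each draw: 6/18 · 12/17 · 11/16 = 792/4896 = 11/68.

11/68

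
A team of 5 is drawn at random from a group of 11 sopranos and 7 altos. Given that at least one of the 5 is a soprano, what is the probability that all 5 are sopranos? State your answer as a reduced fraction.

Work in counts. Selections with at least one soprano: C(18,5) − C(7,5) = 8568 − 21 = 8547.
Of those, selections where all 5 are sopranos: C(11,5) = 462.
Conditional probability = 462/8547 = 2/37.

2/37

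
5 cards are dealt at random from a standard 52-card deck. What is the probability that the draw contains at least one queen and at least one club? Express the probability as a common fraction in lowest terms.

There are C(52,5) = 2598960 possible draws.
By inclusion-exclusion on the complements, draws missing all queens or all clubs: C(48,5) + C(39,5) − C(36,5) = 1712304 + 575757 − 376992 = 1911069.
So draws with at least one of each: 2598960 − 1911069 = 687891, probability 687891/2598960 = 229297/866320.

229297/866320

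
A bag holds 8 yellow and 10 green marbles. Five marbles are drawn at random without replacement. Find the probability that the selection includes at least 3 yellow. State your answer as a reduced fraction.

13/34

There are C(18,5) = 8568 ways to choose the 5.
Favorable selections (at least 3 yellow): C(8,3)·C(10,2) + C(8,4)·C(10,1) + C(8,5)·C(10,0) = 2520 + 700 + 56 = 3276.
Probability = 3276/8568 = 13/34.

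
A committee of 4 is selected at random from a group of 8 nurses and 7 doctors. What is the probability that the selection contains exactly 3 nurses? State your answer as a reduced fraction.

56/195

The sample space is all 4-subsets of the 15: C(15,4) = 1365.
Selections with exactly 3 nurses: choose 3 of the 8 nurses and 1 of the 7 doctors, C(8,3)·C(7,1) = 56·7 = 392.
Probability = 392/1365 = 56/195.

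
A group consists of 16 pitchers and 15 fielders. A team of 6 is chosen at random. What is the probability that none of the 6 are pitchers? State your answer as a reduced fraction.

55/8091

There are C(31,6) = 736281 possible selections.
Selections with no pitchers (all fielders): C(15,6) = 5005.
Probability = 5005/736281 = 55/8091.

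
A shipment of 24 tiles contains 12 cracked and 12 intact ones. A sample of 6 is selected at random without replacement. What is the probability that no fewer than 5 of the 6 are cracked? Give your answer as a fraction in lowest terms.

237/3059

There are C(24,6) = 134596 ways to choose the 6.
Favorable selections (no fewer than 5 cracked): C(12,5)·C(12,1) + C(12,6)·C(12,0) = 9504 + 924 = 10428.
Probability = 10428/134596 = 237/3059.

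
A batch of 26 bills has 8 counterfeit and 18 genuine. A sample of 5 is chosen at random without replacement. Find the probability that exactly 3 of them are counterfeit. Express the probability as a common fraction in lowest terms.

2142/16445

There are C(26,5) = 65780 ways to choose 5 from 26.
Selections with exactly 3 counterfeit: choose 3 of the 8 counterfeit and 2 of the 18 genuine, C(8,3)·C(18,2) = 56·153 = 8568.
Probability = 8568/65780 = 2142/16445.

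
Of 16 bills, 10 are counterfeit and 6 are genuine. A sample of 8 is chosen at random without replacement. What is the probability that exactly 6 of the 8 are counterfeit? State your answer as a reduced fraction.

Total number of selections: C(16,8) = 12870.
Selections with exactly 6 counterfeit: choose 6 of the 10 counterfeit and 2 of the 6 genuine, C(10,6)·C(6,2) = 210·15 = 3150.
Probability = 3150/12870 = 35/143.

35/143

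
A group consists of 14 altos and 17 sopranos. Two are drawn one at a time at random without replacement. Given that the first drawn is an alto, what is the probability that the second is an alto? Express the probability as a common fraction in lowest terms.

13/30

After removing one alto, 30 remain: 13 altos and 17 sopranos.
So the probability the next is an alto is 13/30.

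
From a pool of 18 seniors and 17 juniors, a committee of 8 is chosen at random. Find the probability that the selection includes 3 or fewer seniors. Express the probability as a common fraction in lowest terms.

559/1798

Total selections: C(35,8) = 23535820.
Favorable selections (3 or fewer seniors): C(18,0)·C(17,8) + C(18,1)·C(17,7) + C(18,2)·C(17,6) + C(18,3)·C(17,5) = 24310 + 350064 + 1893528 + 5049408 = 7317310.
Probability = 7317310/23535820 = 559/1798.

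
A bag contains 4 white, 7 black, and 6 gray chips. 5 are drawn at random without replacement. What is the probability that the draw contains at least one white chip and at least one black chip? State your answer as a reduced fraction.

There are C(17,5) = 6188 possible draws.
By inclusion-exclusion on the complements, draws missing all white or all black: C(13,5) + C(10,5) − C(6,5) = 1287 + 252 − 6 = 1533.
So draws with at least one of each: 6188 − 1533 = 4655, probability 4655/6188 = 665/884.

665/884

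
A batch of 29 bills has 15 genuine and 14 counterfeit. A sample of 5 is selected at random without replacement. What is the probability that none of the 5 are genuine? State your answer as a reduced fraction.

22/1305

There are C(29,5) = 118755 possible selections.
Selections with no genuine (all counterfeit): C(14,5) = 2002.
Probability = 2002/118755 = 22/1305.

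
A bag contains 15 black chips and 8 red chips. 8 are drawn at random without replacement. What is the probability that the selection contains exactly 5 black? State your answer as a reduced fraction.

2548/7429

There are C(23,8) = 490314 ways to choose 8 from 23.
Selections with exactly 5 black: choose 5 of the 15 black and 3 of the 8 red, C(15,5)·C(8,3) = 3003·56 = 168168.
Probability = 168168/490314 = 2548/7429.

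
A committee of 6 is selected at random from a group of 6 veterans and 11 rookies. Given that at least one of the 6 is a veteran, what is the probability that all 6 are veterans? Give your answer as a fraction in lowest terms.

Work in counts. Selections with at least one veteran: C(17,6) − C(11,6) = 12376 − 462 = 11914.
Of those, selections where all 6 are veterans: C(6,6) = 1.
Conditional probability = 1/11914.

1/11914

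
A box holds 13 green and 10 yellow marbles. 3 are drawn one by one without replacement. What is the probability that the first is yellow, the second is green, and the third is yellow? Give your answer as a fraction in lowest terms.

Multiply the conditional probabilities at each draw: 10/23 · 13/22 · 9/21 = 1170/10626 = 195/1771.

195/1771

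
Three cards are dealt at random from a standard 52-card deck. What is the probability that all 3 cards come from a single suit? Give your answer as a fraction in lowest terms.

There are C(52,3) = 22100 possible 3-card hands.
Hands of one suit: 4 suits × C(13,3) = 4·286 = 1144.
Probability = 1144/22100 = 22/425.

22/425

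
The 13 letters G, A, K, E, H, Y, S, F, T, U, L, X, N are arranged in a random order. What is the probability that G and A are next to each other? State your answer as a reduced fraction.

There are 13! = 6227020800 arrangements.
Treat G and A as a block: 12! arrangements of the blocks × 2 orders within the block = 2·479001600 = 958003200.
Probability = 958003200/6227020800 = 2/13.

2/13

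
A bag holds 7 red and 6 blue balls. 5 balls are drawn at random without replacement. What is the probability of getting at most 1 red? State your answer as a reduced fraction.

Total selections: C(13,5) = 1287.
Favorable selections (at most 1 red): C(7,0)·C(6,5) + C(7,1)·C(6,4) = 6 + 105 = 111.
Probability = 111/1287 = 37/429.

37/429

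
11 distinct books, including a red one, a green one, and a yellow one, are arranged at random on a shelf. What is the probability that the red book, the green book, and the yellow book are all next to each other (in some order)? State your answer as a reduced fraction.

3/55

There are 11! = 39916800 arrangements.
Treat the three as one block: 9! placements × 3! orders within the block = 362880·6 = 2177280.
Probability = 2177280/39916800 = 3/55.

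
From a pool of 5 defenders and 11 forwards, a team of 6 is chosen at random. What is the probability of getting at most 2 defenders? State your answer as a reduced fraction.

69/91

Total selections: C(16,6) = 8008.
Favorable selections (at most 2 defenders): C(5,0)·C(11,6) + C(5,1)·C(11,5) + C(5,2)·C(11,4) = 462 + 2310 + 3300 = 6072.
Probability = 6072/8008 = 69/91.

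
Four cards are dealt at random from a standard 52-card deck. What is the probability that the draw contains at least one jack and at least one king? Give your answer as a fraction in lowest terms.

There are C(52,4) = 270725 possible draws.
By inclusion-exclusion on the complements, draws missing all jacks or all kings: C(48,4) + C(48,4) − C(44,4) = 194580 + 194580 − 135751 = 253409.
So draws with at least one of each: 270725 − 253409 = 17316, probability 17316/270725 = 1332/20825.

1332/20825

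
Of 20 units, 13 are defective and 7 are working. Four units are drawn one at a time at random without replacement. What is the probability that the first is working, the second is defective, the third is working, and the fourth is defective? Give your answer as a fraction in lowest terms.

91/1615

Multiply the conditional probabilities at each draw: 7/20 · 13/19 · 6/18 · 12/17 = 6552/116280 = 91/1615.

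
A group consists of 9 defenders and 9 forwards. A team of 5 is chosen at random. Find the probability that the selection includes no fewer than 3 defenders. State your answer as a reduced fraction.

Total selections: C(18,5) = 8568.
Favorable selections (no fewer than 3 defenders): C(9,3)·C(9,2) + C(9,4)·C(9,1) + C(9,5)·C(9,0) = 3024 + 1134 + 126 = 4284.
Probability = 4284/8568 = 1/2.

1/2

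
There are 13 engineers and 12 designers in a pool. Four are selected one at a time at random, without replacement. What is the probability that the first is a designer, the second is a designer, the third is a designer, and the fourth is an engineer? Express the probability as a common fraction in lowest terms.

13/230

Multiply the conditional probabilities at each draw: 12/25 · 11/24 · 10/23 · 13/22 = 17160/303600 = 13/230.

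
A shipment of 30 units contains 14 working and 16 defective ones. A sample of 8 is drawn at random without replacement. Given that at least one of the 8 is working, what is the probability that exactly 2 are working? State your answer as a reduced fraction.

Work in counts. Selections with at least one working: C(30,8) − C(16,8) = 5852925 − 12870 = 5840055.
Of those, selections where exactly 2 are working: C(14,2)·C(16,6) = 91·8008 = 728728.
Conditional probability = 728728/5840055 = 56056/449235.

56056/449235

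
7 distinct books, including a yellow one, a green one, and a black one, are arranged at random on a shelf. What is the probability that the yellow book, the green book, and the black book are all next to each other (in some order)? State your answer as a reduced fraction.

1/7

There are 7! = 5040 arrangements.
Treat the three as one block: 5! placements × 3! orders within the block = 120·6 = 720.
Probability = 720/5040 = 1/7.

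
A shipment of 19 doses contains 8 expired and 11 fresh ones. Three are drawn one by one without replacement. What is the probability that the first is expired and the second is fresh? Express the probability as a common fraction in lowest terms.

44/171

Multiply the conditional probabilities at each draw: 8/19 · 11/18 = 88/342 = 44/171.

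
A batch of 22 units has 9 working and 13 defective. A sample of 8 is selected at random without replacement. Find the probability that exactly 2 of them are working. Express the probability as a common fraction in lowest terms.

312/1615

There are C(22,8) = 319770 ways to choose 8 from 22.
Selections with exactly 2 working: choose 2 of the 9 working and 6 of the 13 defective, C(9,2)·C(13,6) = 36·1716 = 61776.
Probability = 61776/319770 = 312/1615.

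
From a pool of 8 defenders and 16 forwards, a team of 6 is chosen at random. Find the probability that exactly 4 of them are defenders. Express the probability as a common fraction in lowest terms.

There are C(24,6) = 134596 ways to choose 6 from 24.
Selections with exactly 4 defenders: choose 4 of the 8 defenders and 2 of the 16 forwards, C(8,4)·C(16,2) = 70·120 = 8400.
Probability = 8400/134596 = 300/4807.

300/4807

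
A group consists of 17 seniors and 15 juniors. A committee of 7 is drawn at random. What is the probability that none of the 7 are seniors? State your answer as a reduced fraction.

There are C(32,7) = 3365856 possible selections.
Selections with no seniors (all juniors): C(15,7) = 6435.
Probability = 6435/3365856 = 55/28768.

55/28768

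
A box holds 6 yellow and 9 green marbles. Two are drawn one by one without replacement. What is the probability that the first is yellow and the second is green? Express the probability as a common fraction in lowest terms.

9/35

Multiply the conditional probabilities at each draw: 6/15 · 9/14 = 54/210 = 9/35.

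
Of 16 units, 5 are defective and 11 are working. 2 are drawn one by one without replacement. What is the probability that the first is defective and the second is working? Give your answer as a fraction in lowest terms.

Multiply the conditional probabilities at each draw: 5/16 · 11/15 = 55/240 = 11/48.

11/48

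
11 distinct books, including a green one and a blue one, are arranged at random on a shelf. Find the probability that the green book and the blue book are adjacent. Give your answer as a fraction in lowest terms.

There are 11! = 39916800 arrangements.
Treat the green book and the blue book as a block: 10! arrangements of the blocks × 2 orders within the block = 2·3628800 = 7257600.
Probability = 7257600/39916800 = 2/11.

2/11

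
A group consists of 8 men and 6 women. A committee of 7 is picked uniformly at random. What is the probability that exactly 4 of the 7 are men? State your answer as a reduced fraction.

The sample space is all 7-subsets of the 14: C(14,7) = 3432.
Selections with exactly 4 men: choose 4 of the 8 men and 3 of the 6 women, C(8,4)·C(6,3) = 70·20 = 1400.
Probability = 1400/3432 = 175/429.

175/429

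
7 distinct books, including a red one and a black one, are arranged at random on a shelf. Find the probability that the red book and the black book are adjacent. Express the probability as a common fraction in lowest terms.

2/7

There are 7! = 5040 arrangements.
Treat the red book and the black book as a block: 6! arrangements of the blocks × 2 orders within the block = 2·720 = 1440.
Probability = 1440/5040 = 2/7.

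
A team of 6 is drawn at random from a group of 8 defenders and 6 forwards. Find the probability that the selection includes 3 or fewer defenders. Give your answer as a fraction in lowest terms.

227/429

Total selections: C(14,6) = 3003.
Count the complement (more than 3 defenders): C(8,4)·C(6,2) + C(8,5)·C(6,1) + C(8,6)·C(6,0) = 1050 + 336 + 28 = 1414.
Probability = 1 − 1414/3003 = 1589/3003 = 227/429.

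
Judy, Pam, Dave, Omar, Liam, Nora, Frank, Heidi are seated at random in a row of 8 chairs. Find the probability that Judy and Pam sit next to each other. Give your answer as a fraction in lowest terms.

There are 8! = 40320 arrangements.
Treat Judy and Pam as a block: 7! arrangements of the blocks × 2 orders within the block = 2·5040 = 10080.
Probability = 10080/40320 = 1/4.

1/4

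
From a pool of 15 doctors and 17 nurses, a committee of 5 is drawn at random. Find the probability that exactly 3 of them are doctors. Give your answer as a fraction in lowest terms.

1105/3596

There are C(32,5) = 201376 ways to choose 5 from 32.
Selections with exactly 3 doctors: choose 3 of the 15 doctors and 2 of the 17 nurses, C(15,3)·C(17,2) = 455·136 = 61880.
Probability = 61880/201376 = 1105/3596.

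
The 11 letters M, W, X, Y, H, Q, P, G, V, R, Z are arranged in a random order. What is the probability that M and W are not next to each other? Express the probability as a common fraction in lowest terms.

There are 11! = 39916800 arrangements.
Arrangements with M and W adjacent: 2·10! = 7257600.
So not adjacent: 39916800 − 7257600 = 32659200, probability 32659200/39916800 = 9/11.

9/11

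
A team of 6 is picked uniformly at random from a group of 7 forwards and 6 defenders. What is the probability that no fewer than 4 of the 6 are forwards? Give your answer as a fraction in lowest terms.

329/858

There are C(13,6) = 1716 ways to choose the 6.
Favorable selections (no fewer than 4 forwards): C(7,4)·C(6,2) + C(7,5)·C(6,1) + C(7,6)·C(6,0) = 525 + 126 + 7 = 658.
Probability = 658/1716 = 329/858.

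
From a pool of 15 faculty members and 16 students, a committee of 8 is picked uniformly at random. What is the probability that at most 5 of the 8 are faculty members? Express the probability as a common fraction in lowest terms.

36814/40455

There are C(31,8) = 7888725 ways to choose the 8.
Count the complement (more than 5 faculty members): C(15,6)·C(16,2) + C(15,7)·C(16,1) + C(15,8)·C(16,0) = 600600 + 102960 + 6435 = 709995.
Probability = 1 − 709995/7888725 = 7178730/7888725 = 36814/40455.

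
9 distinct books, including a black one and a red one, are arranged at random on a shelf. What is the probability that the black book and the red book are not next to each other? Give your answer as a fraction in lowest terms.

There are 9! = 362880 arrangements.
Arrangements with the black book and the red book adjacent: 2·8! = 80640.
So not adjacent: 362880 − 80640 = 282240, probability 282240/362880 = 7/9.

7/9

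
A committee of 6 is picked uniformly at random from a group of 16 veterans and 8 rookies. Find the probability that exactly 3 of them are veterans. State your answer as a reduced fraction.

1120/4807

Total number of selections: C(24,6) = 134596.
Selections with exactly 3 veterans: choose 3 of the 16 veterans and 3 of the 8 rookies, C(16,3)·C(8,3) = 560·56 = 31360.
Probability = 31360/134596 = 1120/4807.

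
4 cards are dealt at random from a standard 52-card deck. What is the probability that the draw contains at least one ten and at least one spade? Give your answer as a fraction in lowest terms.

There are C(52,4) = 270725 possible draws.
By inclusion-exclusion on the complements, draws missing all tens or all spades: C(48,4) + C(39,4) − C(36,4) = 194580 + 82251 − 58905 = 217926.
So draws with at least one of each: 270725 − 217926 = 52799, probability 52799/270725.

52799/270725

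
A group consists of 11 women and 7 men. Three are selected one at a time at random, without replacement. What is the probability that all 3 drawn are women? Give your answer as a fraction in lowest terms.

55/272

Multiply the conditional probabilities at each draw: 11/18 · 10/17 · 9/16 = 990/4896 = 55/272.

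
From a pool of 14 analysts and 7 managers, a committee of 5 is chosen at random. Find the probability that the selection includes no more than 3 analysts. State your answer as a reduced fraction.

180/323

Total selections: C(21,5) = 20349.
Count the complement (more than 3 analysts): C(14,4)·C(7,1) + C(14,5)·C(7,0) = 7007 + 2002 = 9009.
Probability = 1 − 9009/20349 = 11340/20349 = 180/323.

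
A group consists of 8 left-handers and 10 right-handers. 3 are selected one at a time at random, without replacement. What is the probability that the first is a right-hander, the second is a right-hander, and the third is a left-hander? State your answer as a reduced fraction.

5/34

Multiply the conditional probabilities at each draw: 10/18 · 9/17 · 8/16 = 720/4896 = 5/34.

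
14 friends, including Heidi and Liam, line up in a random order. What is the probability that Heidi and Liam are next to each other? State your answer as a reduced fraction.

1/7

There are 14! = 87178291200 arrangements.
Treat Heidi and Liam as a block: 13! arrangements of the blocks × 2 orders within the block = 2·6227020800 = 12454041600.
Probability = 12454041600/87178291200 = 1/7.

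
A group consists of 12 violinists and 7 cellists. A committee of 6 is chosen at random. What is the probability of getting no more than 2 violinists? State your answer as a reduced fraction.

367/3876

Total selections: C(19,6) = 27132.
Favorable selections (no more than 2 violinists): C(12,0)·C(7,6) + C(12,1)·C(7,5) + C(12,2)·C(7,4) = 7 + 252 + 2310 = 2569.
Probability = 2569/27132 = 367/3876.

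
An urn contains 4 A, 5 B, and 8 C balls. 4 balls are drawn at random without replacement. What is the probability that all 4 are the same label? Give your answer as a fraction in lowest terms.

There are C(17,4) = 2380 ways to draw 4 balls.
All same label: C(4,4) + C(5,4) + C(8,4) = 1 + 5 + 70 = 76.
Probability = 76/2380 = 19/595.

19/595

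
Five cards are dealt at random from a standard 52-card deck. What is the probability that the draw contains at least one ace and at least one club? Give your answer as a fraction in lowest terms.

229297/866320

There are C(52,5) = 2598960 possible draws.
By inclusion-exclusion on the complements, draws missing all aces or all clubs: C(48,5) + C(39,5) − C(36,5) = 1712304 + 575757 − 376992 = 1911069.
So draws with at least one of each: 2598960 − 1911069 = 687891, probability 687891/2598960 = 229297/866320.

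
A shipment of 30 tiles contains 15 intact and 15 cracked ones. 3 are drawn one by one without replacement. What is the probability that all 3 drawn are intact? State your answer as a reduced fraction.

Multiply the conditional probabilities at each draw: 15/30 · 14/29 · 13/28 = 2730/24360 = 13/116.

13/116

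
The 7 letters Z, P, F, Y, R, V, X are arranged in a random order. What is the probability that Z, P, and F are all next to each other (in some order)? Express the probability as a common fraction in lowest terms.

1/7

There are 7! = 5040 arrangements.
Treat the three as one block: 5! placements × 3! orders within the block = 120·6 = 720.
Probability = 720/5040 = 1/7.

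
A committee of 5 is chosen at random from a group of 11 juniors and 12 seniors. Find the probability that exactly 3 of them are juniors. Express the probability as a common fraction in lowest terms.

The sample space is all 5-subsets of the 23: C(23,5) = 33649.
Selections with exactly 3 juniors: choose 3 of the 11 juniors and 2 of the 12 seniors, C(11,3)·C(12,2) = 165·66 = 10890.
Probability = 10890/33649 = 990/3059.

990/3059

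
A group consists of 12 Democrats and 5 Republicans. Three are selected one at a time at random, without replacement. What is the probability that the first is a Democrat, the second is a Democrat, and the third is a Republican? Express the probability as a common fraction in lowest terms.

Multiply the conditional probabilities at each draw: 12/17 · 11/16 · 5/15 = 660/4080 = 11/68.

11/68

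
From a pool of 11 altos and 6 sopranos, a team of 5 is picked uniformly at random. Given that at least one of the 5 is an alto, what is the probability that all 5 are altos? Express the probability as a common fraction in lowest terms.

Work in counts. Selections with at least one alto: C(17,5) − C(6,5) = 6188 − 6 = 6182.
Of those, selections where all 5 are altos: C(11,5) = 462.
Conditional probability = 462/6182 = 21/281.

21/281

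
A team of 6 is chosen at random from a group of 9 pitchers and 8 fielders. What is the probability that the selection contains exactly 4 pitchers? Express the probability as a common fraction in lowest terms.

63/221

Total number of selections: C(17,6) = 12376.
Selections with exactly 4 pitchers: choose 4 of the 9 pitchers and 2 of the 8 fielders, C(9,4)·C(8,2) = 126·28 = 3528.
Probability = 3528/12376 = 63/221.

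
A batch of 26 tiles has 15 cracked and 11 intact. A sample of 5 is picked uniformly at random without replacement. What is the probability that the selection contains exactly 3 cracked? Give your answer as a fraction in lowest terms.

35/92

The sample space is all 5-subsets of the 26: C(26,5) = 65780.
Selections with exactly 3 cracked: choose 3 of the 15 cracked and 2 of the 11 intact, C(15,3)·C(11,2) = 455·55 = 25025.
Probability = 25025/65780 = 35/92.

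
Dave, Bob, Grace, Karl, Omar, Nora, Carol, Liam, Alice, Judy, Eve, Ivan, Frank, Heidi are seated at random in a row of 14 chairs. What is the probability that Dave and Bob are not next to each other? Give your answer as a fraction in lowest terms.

6/7

There are 14! = 87178291200 arrangements.
Arrangements with Dave and Bob adjacent: 2·13! = 12454041600.
So not adjacent: 87178291200 − 12454041600 = 74724249600, probability 74724249600/87178291200 = 6/7.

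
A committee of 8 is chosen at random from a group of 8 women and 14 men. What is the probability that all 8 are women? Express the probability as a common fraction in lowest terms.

There are C(22,8) = 319770 possible selections.
Selections with all women: C(8,8) = 1.
Probability = 1/319770.

1/319770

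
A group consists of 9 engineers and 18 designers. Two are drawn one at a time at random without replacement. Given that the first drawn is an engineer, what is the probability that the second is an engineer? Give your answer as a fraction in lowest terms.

4/13

After removing one engineer, 26 remain: 8 engineers and 18 designers.
So the probability the next is an engineer is 8/26 = 4/13.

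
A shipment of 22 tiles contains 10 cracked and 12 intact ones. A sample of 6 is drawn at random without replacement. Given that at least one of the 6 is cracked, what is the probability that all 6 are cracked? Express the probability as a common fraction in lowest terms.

Work in counts. Selections with at least one cracked: C(22,6) − C(12,6) = 74613 − 924 = 73689.
Of those, selections where all 6 are cracked: C(10,6) = 210.
Conditional probability = 210/73689 = 10/3509.

10/3509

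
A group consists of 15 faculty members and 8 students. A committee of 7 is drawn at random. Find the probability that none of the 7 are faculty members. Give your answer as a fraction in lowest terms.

There are C(23,7) = 245157 possible selections.
Selections with no faculty members (all students): C(8,7) = 8.
Probability = 8/245157.

8/245157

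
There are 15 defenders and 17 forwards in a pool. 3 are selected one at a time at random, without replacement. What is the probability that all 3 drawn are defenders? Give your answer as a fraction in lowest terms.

Multiply the conditional probabilities at each draw: 15/32 · 14/31 · 13/30 = 2730/29760 = 91/992.

91/992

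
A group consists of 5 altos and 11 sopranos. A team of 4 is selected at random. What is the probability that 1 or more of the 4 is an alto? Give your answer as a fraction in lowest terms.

There are C(16,4) = 1820 ways to choose the 4.
Favorable selections (1 or more alto): C(5,1)·C(11,3) + C(5,2)·C(11,2) + C(5,3)·C(11,1) + C(5,4)·C(11,0) = 825 + 550 + 110 + 5 = 1490.
Probability = 1490/1820 = 149/182.

149/182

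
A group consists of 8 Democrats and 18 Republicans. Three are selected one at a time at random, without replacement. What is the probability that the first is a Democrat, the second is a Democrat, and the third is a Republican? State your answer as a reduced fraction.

Multiply the conditional probabilities at each draw: 8/26 · 7/25 · 18/24 = 1008/15600 = 21/325.

21/325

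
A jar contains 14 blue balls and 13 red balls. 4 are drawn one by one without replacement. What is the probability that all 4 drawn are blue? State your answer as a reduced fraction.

77/1350

Multiply the conditional probabilities at each draw: 14/27 · 13/26 · 12/25 · 11/24 = 24024/421200 = 77/1350.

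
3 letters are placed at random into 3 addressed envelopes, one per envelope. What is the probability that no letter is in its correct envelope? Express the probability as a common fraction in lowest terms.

There are 3! = 6 assignments.
By inclusion-exclusion, assignments with no fixed points: C(3,0)·3! − C(3,1)·2! + C(3,2)·1! − C(3,3)·0! = 2.
Probability = 2/6 = 1/3.

1/3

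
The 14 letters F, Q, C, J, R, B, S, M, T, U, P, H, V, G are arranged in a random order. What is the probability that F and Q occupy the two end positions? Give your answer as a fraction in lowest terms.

1/91

There are 14! = 87178291200 arrangements.
Place F and Q at the ends in 2 ways, arrange the remaining 12 in 12! = 479001600 ways: 2·479001600 = 958003200.
Probability = 958003200/87178291200 = 1/91.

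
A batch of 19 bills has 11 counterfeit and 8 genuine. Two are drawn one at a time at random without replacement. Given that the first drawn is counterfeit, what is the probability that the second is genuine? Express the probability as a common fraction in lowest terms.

4/9

After removing one counterfeit, 18 remain: 10 counterfeit and 8 genuine.
So the probability the next is genuine is 8/18 = 4/9.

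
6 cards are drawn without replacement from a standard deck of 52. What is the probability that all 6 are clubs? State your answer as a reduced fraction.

33/391510

There are C(52,6) = 20358520 possible 6-card hands.
Hands that are all clubs: C(13,6) = 1716.
Probability = 1716/20358520 = 33/391510.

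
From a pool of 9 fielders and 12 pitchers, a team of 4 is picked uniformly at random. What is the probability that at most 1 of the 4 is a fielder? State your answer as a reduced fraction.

There are C(21,4) = 5985 ways to choose the 4.
Favorable selections (at most 1 fielder): C(9,0)·C(12,4) + C(9,1)·C(12,3) = 495 + 1980 = 2475.
Probability = 2475/5985 = 55/133.

55/133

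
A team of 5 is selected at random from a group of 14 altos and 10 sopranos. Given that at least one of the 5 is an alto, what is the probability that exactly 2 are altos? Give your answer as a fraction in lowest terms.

Work in counts. Selections with at least one alto: C(24,5) − C(10,5) = 42504 − 252 = 42252.
Of those, selections where exactly 2 are altos: C(14,2)·C(10,3) = 91·120 = 10920.
Conditional probability = 10920/42252 = 130/503.

130/503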